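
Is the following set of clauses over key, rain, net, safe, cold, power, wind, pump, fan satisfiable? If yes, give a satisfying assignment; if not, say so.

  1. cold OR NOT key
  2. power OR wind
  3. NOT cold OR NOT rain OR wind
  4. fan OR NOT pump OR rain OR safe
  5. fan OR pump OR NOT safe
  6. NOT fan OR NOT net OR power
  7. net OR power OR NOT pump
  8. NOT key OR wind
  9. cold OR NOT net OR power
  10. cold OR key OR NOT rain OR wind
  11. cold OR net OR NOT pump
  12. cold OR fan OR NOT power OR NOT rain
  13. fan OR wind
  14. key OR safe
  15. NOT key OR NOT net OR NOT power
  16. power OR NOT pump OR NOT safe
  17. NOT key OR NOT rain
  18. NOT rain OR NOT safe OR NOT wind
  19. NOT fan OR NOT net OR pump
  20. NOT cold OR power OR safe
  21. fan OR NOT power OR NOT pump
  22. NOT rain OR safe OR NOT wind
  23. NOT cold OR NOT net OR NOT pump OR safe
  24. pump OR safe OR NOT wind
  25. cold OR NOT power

key = True; rain = False; net = False; safe = True; cold = True; power = False; wind = True; pump = False; fan = True

Set key = True.
  then (cold OR NOT key) forces cold = True.
  then (NOT key OR wind) forces wind = True.
  then (NOT key OR NOT rain) forces rain = False.
Try net = True:
  (NOT key OR NOT net OR NOT power) forces power = False.
  (NOT fan OR NOT net OR power) forces fan = False.
  (NOT cold OR power OR safe) forces safe = True.
  (fan OR pump OR NOT safe) forces pump = True.
  clause (power OR NOT pump OR NOT safe) is falsified — backtrack.
So net = False.
Set safe = True.
Set power = False.
  then (net OR power OR NOT pump) forces pump = False.
  then (fan OR pump OR NOT safe) forces fan = True.
All clauses satisfied.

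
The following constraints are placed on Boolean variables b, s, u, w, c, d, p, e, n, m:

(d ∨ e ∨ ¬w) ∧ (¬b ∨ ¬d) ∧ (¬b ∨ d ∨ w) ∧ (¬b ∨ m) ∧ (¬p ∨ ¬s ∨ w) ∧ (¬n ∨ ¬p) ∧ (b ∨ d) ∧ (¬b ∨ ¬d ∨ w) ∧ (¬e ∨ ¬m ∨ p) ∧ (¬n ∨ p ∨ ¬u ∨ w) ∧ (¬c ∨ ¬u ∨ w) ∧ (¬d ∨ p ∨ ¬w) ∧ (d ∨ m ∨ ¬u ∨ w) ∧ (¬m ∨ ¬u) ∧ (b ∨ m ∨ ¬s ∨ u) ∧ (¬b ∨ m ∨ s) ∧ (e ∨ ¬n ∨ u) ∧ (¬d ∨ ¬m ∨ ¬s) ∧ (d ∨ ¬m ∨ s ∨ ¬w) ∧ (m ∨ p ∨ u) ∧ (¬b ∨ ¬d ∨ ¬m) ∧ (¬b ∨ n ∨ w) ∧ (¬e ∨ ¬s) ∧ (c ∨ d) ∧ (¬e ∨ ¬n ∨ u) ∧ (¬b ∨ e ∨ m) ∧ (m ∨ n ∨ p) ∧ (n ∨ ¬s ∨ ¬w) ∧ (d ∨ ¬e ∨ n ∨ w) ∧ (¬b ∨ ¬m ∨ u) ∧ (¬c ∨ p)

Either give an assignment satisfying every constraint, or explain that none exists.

b=F, s=F, u=T, w=F, c=F, d=T, p=T, e=T, n=F, m=F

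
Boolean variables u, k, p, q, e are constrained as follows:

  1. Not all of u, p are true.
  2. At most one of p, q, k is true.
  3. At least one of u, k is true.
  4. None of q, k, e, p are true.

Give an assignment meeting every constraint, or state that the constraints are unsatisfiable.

u=T, k=F, p=F, q=F, e=F

  (1) {u, p}: 1/2 true — not all ✓
  (2) {p, q, k}: 0 true — at most one ✓
  (3) {u, k}: 1 true — at least one ✓
  (4) {q, k, e, p}: 0 true — none ✓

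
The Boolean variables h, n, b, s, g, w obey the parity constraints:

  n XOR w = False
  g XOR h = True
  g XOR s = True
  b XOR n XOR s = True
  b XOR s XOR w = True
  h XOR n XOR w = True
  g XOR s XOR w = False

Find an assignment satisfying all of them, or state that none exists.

h: True, n: True, b: True, s: True, g: False, w: True

n XOR w = T XOR T = False ✓
g XOR h = F XOR T = True ✓
g XOR s = F XOR T = True ✓
b XOR n XOR s = T XOR T XOR T = True ✓
b XOR s XOR w = T XOR T XOR T = True ✓
h XOR n XOR w = T XOR T XOR T = True ✓
g XOR s XOR w = F XOR T XOR T = False ✓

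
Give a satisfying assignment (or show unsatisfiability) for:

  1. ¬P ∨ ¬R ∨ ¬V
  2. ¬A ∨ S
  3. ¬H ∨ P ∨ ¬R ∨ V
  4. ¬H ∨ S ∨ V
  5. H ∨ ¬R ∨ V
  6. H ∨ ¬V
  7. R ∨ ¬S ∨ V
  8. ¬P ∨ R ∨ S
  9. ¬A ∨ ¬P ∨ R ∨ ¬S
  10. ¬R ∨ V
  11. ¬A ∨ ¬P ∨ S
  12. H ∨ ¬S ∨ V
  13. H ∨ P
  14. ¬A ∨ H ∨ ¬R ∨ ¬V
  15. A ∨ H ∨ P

A=F, P=F, R=F, H=T, V=T, S=F

Set A = False.
Set P = False.
  then (H ∨ P) forces H = True.
Set R = False.
Try V = False:
  (¬H ∨ S ∨ V) forces S = True.
  clause (R ∨ ¬S ∨ V) is falsified — backtrack.
So V = True.
Set S = False.
All clauses satisfied.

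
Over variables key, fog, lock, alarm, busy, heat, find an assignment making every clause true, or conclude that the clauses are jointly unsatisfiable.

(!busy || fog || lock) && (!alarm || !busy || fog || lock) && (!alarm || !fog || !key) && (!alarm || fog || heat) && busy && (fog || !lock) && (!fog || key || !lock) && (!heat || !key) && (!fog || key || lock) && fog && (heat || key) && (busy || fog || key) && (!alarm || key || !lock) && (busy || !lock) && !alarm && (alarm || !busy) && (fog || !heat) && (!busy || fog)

Case alarm = True:
  Clause (!alarm) is falsified — contradiction.
Case alarm = False:
  (busy) forces busy = True.
  Clause (alarm || !busy) is falsified — contradiction.
Both cases fail, so the formula is unsatisfiable.

No satisfying assignment exists.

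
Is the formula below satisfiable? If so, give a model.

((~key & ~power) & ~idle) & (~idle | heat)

idle=F, key=F, heat=F, power=F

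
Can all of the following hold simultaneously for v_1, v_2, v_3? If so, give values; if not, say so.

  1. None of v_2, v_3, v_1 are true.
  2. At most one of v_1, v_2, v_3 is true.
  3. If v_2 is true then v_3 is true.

v_1=F; v_2=F; v_3=F

  (1) {v_2, v_3, v_1}: 0 true — none ✓
  (2) {v_1, v_2, v_3}: 0 true — at most one ✓
  (3) v_2=F ⇒ v_3: vacuous ✓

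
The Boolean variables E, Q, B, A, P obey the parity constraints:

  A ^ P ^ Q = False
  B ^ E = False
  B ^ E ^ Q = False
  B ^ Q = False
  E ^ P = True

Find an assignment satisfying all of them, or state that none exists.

E = False; Q = False; B = False; A = True; P = True

A ^ P ^ Q = T ^ T ^ F = False ✓
B ^ E = F ^ F = False ✓
B ^ E ^ Q = F ^ F ^ F = False ✓
B ^ Q = F ^ F = False ✓
E ^ P = F ^ T = True ✓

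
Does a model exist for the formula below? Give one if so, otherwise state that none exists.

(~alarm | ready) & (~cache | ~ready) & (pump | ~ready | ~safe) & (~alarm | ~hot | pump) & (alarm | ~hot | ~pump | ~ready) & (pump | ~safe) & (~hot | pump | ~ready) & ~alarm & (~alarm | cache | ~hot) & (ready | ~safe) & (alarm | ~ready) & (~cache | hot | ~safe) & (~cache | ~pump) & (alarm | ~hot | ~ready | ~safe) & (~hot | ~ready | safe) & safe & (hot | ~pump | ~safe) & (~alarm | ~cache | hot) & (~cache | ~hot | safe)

Unsatisfiable

Case alarm = True:
  Clause (~alarm) is falsified — contradiction.
Case alarm = False:
  (alarm | ~ready) forces ready = False.
  (ready | ~safe) forces safe = False.
  Clause (safe) is falsified — contradiction.
Both cases fail, so the formula is unsatisfiable.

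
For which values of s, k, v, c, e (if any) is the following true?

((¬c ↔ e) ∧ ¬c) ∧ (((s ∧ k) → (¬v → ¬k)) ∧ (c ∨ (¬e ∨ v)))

s = True, k = False, v = True, c = False, e = True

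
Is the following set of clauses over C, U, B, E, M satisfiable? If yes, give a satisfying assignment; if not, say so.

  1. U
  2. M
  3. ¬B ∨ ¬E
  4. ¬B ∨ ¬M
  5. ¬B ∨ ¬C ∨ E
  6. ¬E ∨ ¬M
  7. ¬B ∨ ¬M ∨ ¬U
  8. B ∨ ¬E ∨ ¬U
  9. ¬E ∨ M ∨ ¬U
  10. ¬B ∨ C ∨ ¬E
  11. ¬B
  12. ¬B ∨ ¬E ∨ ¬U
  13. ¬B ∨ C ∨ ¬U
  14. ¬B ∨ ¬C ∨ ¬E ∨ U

C = True, U = True, B = False, E = False, M = True

Unit clause (U) forces U = True.
Unit clause (M) forces M = True.
In (¬B ∨ ¬M) only ¬B is left, so B = False.
In (¬E ∨ ¬M) only ¬E is left, so E = False.
Set C = True.
All clauses satisfied.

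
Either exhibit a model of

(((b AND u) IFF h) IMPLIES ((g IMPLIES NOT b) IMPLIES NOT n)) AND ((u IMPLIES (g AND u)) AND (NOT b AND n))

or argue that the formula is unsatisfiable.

n: True; u: True; b: False; h: True; g: True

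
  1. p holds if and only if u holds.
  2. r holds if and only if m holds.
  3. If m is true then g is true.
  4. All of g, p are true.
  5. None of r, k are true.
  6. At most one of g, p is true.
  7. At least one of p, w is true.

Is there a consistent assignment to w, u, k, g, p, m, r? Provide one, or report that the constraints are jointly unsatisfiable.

Case g = True:
  (4) forces p = True.
  Constraint (6) is violated (g=T, p=T) — contradiction.
Case g = False:
  Constraint (4) is violated (g=F) — contradiction.
Both cases fail — unsatisfiable.

Unsatisfiable — no assignment works.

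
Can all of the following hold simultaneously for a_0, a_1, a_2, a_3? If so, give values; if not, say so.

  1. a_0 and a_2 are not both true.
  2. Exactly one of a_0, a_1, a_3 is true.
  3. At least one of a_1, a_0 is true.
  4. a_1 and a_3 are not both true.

a_0 = False, a_1 = True, a_2 = True, a_3 = False

  (1) a_0=F, a_2=T — not both ✓
  (2) {a_0, a_1, a_3}: 1 true — exactly one ✓
  (3) {a_1, a_0}: 1 true — at least one ✓
  (4) a_1=T, a_3=F — not both ✓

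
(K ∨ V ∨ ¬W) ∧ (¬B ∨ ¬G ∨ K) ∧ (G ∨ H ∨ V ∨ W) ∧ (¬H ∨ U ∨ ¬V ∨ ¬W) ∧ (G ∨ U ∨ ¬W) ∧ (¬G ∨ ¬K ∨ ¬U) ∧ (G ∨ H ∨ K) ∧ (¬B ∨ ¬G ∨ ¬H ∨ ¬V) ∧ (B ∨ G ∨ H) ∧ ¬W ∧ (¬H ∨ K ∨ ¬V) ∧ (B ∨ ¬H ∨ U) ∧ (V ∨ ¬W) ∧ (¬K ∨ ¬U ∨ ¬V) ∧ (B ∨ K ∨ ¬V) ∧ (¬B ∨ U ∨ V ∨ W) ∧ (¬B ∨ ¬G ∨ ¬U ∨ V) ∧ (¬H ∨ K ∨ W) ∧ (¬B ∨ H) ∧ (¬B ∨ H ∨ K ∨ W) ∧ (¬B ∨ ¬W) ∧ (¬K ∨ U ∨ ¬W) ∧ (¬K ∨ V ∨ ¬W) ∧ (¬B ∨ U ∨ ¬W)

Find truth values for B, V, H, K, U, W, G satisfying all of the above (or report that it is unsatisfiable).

B = True, V = True, H = True, K = True, U = False, W = False, G = False

Unit clause (¬W) forces W = False.
Set B = True.
  then (¬B ∨ H) forces H = True.
  then (¬H ∨ K ∨ W) forces K = True.
Set V = True.
  then (¬B ∨ ¬G ∨ ¬H ∨ ¬V) forces G = False.
  then (¬K ∨ ¬U ∨ ¬V) forces U = False.
All clauses satisfied.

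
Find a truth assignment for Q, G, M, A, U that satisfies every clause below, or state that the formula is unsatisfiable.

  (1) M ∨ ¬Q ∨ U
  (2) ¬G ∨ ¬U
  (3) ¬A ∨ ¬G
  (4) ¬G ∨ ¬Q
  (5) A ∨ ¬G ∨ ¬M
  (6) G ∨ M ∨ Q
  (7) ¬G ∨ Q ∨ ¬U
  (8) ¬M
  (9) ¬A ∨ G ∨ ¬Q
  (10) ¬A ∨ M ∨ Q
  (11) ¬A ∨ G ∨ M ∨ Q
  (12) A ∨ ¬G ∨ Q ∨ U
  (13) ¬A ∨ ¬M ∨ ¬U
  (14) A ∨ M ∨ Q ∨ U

Q: True, G: False, M: False, A: False, U: True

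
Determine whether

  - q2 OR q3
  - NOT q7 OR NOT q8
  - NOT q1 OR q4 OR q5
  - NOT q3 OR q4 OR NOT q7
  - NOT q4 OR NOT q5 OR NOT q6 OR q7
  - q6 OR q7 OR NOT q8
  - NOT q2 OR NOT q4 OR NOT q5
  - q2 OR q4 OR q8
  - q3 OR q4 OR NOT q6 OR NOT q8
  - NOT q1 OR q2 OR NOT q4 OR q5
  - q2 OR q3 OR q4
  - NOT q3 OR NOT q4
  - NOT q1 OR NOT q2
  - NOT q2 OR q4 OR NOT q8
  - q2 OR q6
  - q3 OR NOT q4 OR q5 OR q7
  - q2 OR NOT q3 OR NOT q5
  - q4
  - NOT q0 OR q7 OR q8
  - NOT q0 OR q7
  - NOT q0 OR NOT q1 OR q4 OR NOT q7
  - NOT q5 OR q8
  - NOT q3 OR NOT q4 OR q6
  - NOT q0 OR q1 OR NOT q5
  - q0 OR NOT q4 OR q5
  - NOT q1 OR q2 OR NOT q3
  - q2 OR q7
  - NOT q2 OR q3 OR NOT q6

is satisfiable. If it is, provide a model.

q0=T, q1=F, q2=T, q3=F, q4=T, q5=F, q6=F, q7=T, q8=F

Unit clause (q4) forces q4 = True.
In (NOT q3 OR NOT q4) only NOT q3 is left, so q3 = False.
In (q2 OR q3) only q2 is left, so q2 = True.
In (NOT q2 OR NOT q4 OR NOT q5) only NOT q5 is left, so q5 = False.
In (NOT q1 OR NOT q2) only NOT q1 is left, so q1 = False.
In (q3 OR NOT q4 OR q5 OR q7) only q7 is left, so q7 = True.
In (q0 OR NOT q4 OR q5) only q0 is left, so q0 = True.
In (NOT q2 OR q3 OR NOT q6) only NOT q6 is left, so q6 = False.
In (NOT q7 OR NOT q8) only NOT q8 is left, so q8 = False.
All clauses satisfied.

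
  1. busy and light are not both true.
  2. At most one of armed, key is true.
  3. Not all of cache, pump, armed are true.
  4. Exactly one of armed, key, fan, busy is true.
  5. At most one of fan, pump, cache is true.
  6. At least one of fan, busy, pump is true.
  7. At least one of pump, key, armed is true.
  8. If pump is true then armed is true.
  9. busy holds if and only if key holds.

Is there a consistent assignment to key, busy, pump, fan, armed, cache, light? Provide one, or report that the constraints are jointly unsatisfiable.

key = False; busy = False; pump = True; fan = False; armed = True; cache = False; light = False

  (1) busy=F, light=F — not both ✓
  (2) {armed, key}: 1 true — at most one ✓
  (3) {cache, pump, armed}: 2/3 true — not all ✓
  (4) {armed, key, fan, busy}: 1 true — exactly one ✓
  (5) {fan, pump, cache}: 1 true — at most one ✓
  (6) {fan, busy, pump}: 1 true — at least one ✓
  (7) {pump, key, armed}: 2 true — at least one ✓
  (8) pump=T ⇒ armed: T ✓
  (9) busy=F, key=F — same ✓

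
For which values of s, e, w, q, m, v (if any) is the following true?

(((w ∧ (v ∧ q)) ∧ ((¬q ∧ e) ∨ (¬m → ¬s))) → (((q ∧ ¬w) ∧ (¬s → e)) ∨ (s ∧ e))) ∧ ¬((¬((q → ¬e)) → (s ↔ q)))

s = False, e = True, w = True, q = True, m = False, v = False

  ((w ∧ (v ∧ q)) ∧ ((¬q ∧ e) ∨ (¬m → ¬s))) → (((q ∧ ¬w) ∧ (¬s → e)) ∨ (s ∧ e)) = True
    (w ∧ (v ∧ q)) ∧ ((¬q ∧ e) ∨ (¬m → ¬s)) = False
      w ∧ (v ∧ q) = False
        v ∧ q = False
      (¬q ∧ e) ∨ (¬m → ¬s) = True
        ¬q ∧ e = False
          ¬q = False
        ¬m → ¬s = True
          ¬m = True
          ¬s = True
    ((q ∧ ¬w) ∧ (¬s → e)) ∨ (s ∧ e) = False
      (q ∧ ¬w) ∧ (¬s → e) = False
        q ∧ ¬w = False
          ¬w = False
        ¬s → e = True
          ¬s = True
      s ∧ e = False
  ¬((¬((q → ¬e)) → (s ↔ q))) = True
    ¬((q → ¬e)) → (s ↔ q) = False
      ¬((q → ¬e)) = True
        q → ¬e = False
          ¬e = False
      s ↔ q = False
Both conjuncts True, so the formula holds.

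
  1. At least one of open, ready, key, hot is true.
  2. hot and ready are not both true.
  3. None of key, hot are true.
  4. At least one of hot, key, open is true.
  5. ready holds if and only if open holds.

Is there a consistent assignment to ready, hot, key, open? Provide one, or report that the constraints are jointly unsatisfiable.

ready=T, hot=F, key=F, open=T

  (1) {open, ready, key, hot}: 2 true — at least one ✓
  (2) hot=F, ready=T — not both ✓
  (3) {key, hot}: 0 true — none ✓
  (4) {hot, key, open}: 1 true — at least one ✓
  (5) ready=T, open=T — same ✓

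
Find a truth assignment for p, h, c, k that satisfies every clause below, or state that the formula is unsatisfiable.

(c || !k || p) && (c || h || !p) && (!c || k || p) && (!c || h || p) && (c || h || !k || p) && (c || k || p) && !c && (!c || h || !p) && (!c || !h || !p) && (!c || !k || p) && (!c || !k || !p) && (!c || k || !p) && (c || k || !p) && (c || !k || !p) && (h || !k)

Unsatisfiable — no assignment works.

Case k = True:
  (!c) forces c = False.
  (c || !k || p) forces p = True.
  Clause (c || !k || !p) is falsified — contradiction.
Case k = False:
  (!c) forces c = False.
  (c || k || p) forces p = True.
  Clause (c || k || !p) is falsified — contradiction.
Both cases fail, so the formula is unsatisfiable.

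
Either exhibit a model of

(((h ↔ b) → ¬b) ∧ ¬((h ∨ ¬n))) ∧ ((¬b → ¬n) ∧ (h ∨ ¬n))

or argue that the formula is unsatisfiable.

Case n = True: the formula simplifies to (((h ↔ b) → ¬b) ∧ ¬h) ∧ (b ∧ h).
  h = True: the conjunct ¬h is False.
  h = False: the conjunct h is False.
Case n = False: the conjunct ¬((h ∨ ¬n)) becomes ¬((h ∨ True)) = False.
Both cases fail — unsatisfiable.

Unsatisfiable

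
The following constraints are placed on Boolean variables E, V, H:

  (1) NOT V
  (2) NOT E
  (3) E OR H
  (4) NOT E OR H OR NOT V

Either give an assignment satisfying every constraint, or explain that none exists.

Unit clause (NOT V) forces V = False.
Unit clause (NOT E) forces E = False.
In (E OR H) only H is left, so H = True.
All clauses satisfied.

E: False; V: False; H: True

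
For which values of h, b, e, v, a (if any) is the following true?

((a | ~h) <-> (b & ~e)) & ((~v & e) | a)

h=T; b=F; e=T; v=F; a=F

  (a | ~h) <-> (b & ~e) = True
    a | ~h = False
      ~h = False
    b & ~e = False
      ~e = False
  (~v & e) | a = True
    ~v & e = True
      ~v = True
Both conjuncts True, so the formula holds.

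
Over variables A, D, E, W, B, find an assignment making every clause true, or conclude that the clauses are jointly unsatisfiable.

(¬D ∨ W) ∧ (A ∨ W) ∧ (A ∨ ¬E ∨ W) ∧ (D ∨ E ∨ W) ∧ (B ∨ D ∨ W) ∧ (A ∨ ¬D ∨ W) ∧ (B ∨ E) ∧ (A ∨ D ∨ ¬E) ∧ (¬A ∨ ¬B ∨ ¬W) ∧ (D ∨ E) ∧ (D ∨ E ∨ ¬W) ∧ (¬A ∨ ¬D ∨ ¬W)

A=T, D=F, E=T, W=T, B=F

Set A = True.
Try D = True:
  (¬D ∨ W) forces W = True.
  clause (¬A ∨ ¬D ∨ ¬W) is falsified — backtrack.
So D = False.
  then (D ∨ E) forces E = True.
Set W = True.
  then (¬A ∨ ¬B ∨ ¬W) forces B = False.
All clauses satisfied.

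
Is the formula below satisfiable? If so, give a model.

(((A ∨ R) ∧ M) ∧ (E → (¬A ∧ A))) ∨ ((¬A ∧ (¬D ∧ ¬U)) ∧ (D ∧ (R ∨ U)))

A = False; M = True; U = False; R = True; D = False; E = False

  (((A ∨ R) ∧ M) ∧ (E → (¬A ∧ A))) ∨ ((¬A ∧ (¬D ∧ ¬U)) ∧ (D ∧ (R ∨ U))) = True
    ((A ∨ R) ∧ M) ∧ (E → (¬A ∧ A)) = True
      (A ∨ R) ∧ M = True
        A ∨ R = True
      E → (¬A ∧ A) = True
        ¬A ∧ A = False
          ¬A = True
    (¬A ∧ (¬D ∧ ¬U)) ∧ (D ∧ (R ∨ U)) = False
      ¬A ∧ (¬D ∧ ¬U) = True
        ¬A = True
        ¬D ∧ ¬U = True
          ¬D = True
          ¬U = True
      D ∧ (R ∨ U) = False
        R ∨ U = True
The formula evaluates to True.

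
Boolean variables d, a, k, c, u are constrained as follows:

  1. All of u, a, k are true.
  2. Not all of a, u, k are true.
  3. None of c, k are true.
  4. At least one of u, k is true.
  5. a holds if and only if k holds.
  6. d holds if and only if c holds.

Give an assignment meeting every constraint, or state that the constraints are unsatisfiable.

Case k = True:
  Constraint (3) is violated (k=T) — contradiction.
Case k = False:
  Constraint (1) is violated (k=F) — contradiction.
Both cases fail — unsatisfiable.

No satisfying assignment exists.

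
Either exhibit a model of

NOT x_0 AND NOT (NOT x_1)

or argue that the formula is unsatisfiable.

x_0: False, x_1: True

  NOT x_0 = True
  NOT (NOT x_1) = True
    NOT x_1 = False
Both conjuncts True, so the formula holds.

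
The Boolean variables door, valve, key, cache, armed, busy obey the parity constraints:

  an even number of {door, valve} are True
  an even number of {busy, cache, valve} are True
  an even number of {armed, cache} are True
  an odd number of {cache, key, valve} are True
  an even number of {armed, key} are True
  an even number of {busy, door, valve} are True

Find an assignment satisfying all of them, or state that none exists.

door=T, valve=T, key=T, cache=T, armed=T, busy=F

{door, valve}: 2 true → even ✓
{busy, cache, valve}: 2 true → even ✓
{armed, cache}: 2 true → even ✓
{cache, key, valve}: 3 true → odd ✓
{armed, key}: 2 true → even ✓
{busy, door, valve}: 2 true → even ✓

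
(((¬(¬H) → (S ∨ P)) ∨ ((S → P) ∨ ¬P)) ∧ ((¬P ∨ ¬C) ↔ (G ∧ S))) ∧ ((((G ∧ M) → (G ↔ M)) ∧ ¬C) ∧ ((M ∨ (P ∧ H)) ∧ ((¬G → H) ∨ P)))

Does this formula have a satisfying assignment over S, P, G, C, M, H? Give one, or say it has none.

S = True, P = True, G = True, C = False, M = False, H = True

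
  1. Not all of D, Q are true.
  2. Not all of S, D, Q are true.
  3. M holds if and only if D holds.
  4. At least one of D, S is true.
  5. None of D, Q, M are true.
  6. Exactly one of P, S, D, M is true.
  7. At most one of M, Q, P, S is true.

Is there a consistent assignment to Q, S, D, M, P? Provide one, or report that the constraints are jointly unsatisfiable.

Q = False, S = True, D = False, M = False, P = False

  (1) {D, Q}: 0/2 true — not all ✓
  (2) {S, D, Q}: 1/3 true — not all ✓
  (3) M=F, D=F — same ✓
  (4) {D, S}: 1 true — at least one ✓
  (5) {D, Q, M}: 0 true — none ✓
  (6) {P, S, D, M}: 1 true — exactly one ✓
  (7) {M, Q, P, S}: 1 true — at most one ✓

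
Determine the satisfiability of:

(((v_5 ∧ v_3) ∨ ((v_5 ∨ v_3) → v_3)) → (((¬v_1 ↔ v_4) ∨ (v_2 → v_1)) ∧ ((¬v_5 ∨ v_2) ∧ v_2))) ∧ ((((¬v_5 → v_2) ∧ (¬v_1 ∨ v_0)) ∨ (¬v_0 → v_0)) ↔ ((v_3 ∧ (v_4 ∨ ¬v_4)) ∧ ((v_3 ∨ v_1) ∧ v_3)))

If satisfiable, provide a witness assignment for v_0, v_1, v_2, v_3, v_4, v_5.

v_0 = False, v_1 = False, v_2 = True, v_3 = True, v_4 = True, v_5 = True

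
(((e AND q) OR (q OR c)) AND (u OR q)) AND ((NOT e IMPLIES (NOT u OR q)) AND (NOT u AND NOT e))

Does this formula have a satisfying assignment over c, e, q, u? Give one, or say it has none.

c=F, e=F, q=T, u=F

  ((e AND q) OR (q OR c)) AND (u OR q) = True
    (e AND q) OR (q OR c) = True
      e AND q = False
      q OR c = True
    u OR q = True
  (NOT e IMPLIES (NOT u OR q)) AND (NOT u AND NOT e) = True
    NOT e IMPLIES (NOT u OR q) = True
      NOT e = True
      NOT u OR q = True
        NOT u = True
    NOT u AND NOT e = True
      NOT u = True
      NOT e = True
Both conjuncts True, so the formula holds.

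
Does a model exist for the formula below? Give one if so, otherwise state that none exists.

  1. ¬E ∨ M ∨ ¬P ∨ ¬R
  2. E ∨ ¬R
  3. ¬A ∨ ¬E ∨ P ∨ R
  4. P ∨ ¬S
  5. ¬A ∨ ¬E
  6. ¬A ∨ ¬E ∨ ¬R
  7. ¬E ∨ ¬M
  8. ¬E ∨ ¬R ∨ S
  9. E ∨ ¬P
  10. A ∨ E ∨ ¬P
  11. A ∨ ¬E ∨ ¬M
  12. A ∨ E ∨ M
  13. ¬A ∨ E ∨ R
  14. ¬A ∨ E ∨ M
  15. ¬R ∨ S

E=T, P=T, R=F, M=F, S=F, A=F

Set E = True.
  then (¬A ∨ ¬E) forces A = False.
  then (¬E ∨ ¬M) forces M = False.
Set P = True.
  then (¬E ∨ M ∨ ¬P ∨ ¬R) forces R = False.
Set S = False.
All clauses satisfied.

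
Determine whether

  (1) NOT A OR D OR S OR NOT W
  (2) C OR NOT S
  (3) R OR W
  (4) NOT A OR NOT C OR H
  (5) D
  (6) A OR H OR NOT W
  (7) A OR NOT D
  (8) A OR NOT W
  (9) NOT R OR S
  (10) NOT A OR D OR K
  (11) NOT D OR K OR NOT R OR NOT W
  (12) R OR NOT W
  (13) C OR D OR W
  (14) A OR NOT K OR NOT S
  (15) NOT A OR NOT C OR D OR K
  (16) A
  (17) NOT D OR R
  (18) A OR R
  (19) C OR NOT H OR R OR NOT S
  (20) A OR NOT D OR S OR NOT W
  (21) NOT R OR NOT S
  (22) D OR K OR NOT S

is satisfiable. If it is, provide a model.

Case A = True:
  (D) forces D = True.
  (NOT D OR R) forces R = True.
  (NOT R OR S) forces S = True.
  Clause (NOT R OR NOT S) is falsified — contradiction.
Case A = False:
  Clause (A) is falsified — contradiction.
Both cases fail, so the formula is unsatisfiable.

The formula is unsatisfiable.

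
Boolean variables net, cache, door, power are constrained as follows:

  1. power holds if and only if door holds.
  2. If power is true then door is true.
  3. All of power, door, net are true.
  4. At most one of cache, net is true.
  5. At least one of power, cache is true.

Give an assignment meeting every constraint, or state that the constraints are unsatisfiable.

net = True, cache = False, door = True, power = True

  (1) power=T, door=T — same ✓
  (2) power=T ⇒ door: T ✓
  (3) {power, door, net}: all 3 true ✓
  (4) {cache, net}: 1 true — at most one ✓
  (5) {power, cache}: 1 true — at least one ✓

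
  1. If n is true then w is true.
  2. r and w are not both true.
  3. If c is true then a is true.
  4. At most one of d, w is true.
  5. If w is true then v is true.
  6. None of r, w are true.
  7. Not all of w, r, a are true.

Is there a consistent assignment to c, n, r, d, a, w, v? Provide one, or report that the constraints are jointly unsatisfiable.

c: False, n: False, r: False, d: False, a: True, w: False, v: False

  (1) n=F ⇒ w: vacuous ✓
  (2) r=F, w=F — not both ✓
  (3) c=F ⇒ a: vacuous ✓
  (4) {d, w}: 0 true — at most one ✓
  (5) w=F ⇒ v: vacuous ✓
  (6) {r, w}: 0 true — none ✓
  (7) {w, r, a}: 1/3 true — not all ✓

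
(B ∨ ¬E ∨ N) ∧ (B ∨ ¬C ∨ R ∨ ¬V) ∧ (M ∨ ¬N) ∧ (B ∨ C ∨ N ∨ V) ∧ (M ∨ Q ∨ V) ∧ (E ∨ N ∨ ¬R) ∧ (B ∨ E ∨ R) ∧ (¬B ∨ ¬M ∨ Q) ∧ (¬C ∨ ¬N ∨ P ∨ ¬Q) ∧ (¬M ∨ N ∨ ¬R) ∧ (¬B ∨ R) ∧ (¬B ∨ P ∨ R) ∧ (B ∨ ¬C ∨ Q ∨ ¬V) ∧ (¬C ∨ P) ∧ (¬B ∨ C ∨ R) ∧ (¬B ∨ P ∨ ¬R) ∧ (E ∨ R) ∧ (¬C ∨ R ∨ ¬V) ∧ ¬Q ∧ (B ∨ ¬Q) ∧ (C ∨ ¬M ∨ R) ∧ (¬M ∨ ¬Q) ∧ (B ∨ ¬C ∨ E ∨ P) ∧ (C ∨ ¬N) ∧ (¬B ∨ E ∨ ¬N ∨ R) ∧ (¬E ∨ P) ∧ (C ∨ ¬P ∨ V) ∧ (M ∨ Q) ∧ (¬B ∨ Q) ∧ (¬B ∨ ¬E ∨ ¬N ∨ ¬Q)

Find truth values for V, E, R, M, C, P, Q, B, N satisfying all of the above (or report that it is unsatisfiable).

V=F; E=T; R=T; M=T; C=T; P=T; Q=F; B=F; N=T

Unit clause (¬Q) forces Q = False.
In (M ∨ Q) only M is left, so M = True.
In (¬B ∨ Q) only ¬B is left, so B = False.
Try V = True:
  (B ∨ ¬C ∨ Q ∨ ¬V) forces C = False.
  (C ∨ ¬M ∨ R) forces R = True.
  (¬M ∨ N ∨ ¬R) forces N = True.
  clause (C ∨ ¬N) is falsified — backtrack.
So V = False.
Set E = True.
  then (B ∨ ¬E ∨ N) forces N = True.
  then (C ∨ ¬N) forces C = True.
  then (¬E ∨ P) forces P = True.
Set R = True.
All clauses satisfied.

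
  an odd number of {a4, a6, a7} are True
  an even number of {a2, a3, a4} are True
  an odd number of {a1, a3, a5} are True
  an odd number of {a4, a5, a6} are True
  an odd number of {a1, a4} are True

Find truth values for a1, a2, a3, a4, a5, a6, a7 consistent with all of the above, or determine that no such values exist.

a1=T, a2=F, a3=F, a4=F, a5=F, a6=T, a7=F

{a4, a6, a7}: 1 true → odd ✓
{a2, a3, a4}: 0 true → even ✓
{a1, a3, a5}: 1 true → odd ✓
{a4, a5, a6}: 1 true → odd ✓
{a1, a4}: 1 true → odd ✓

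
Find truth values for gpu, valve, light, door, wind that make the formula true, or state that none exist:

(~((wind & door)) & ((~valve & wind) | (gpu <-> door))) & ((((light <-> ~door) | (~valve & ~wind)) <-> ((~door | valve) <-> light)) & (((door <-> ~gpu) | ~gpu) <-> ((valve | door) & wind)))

gpu: True, valve: False, light: False, door: True, wind: False

  ~((wind & door)) & ((~valve & wind) | (gpu <-> door)) = True
    ~((wind & door)) = True
      wind & door = False
    (~valve & wind) | (gpu <-> door) = True
      ~valve & wind = False
        ~valve = True
      gpu <-> door = True
  (((light <-> ~door) | (~valve & ~wind)) <-> ((~door | valve) <-> light)) & (((door <-> ~gpu) | ~gpu) <-> ((valve | door) & wind)) = True
    ((light <-> ~door) | (~valve & ~wind)) <-> ((~door | valve) <-> light) = True
      (light <-> ~door) | (~valve & ~wind) = True
        light <-> ~door = True
          ~door = False
        ~valve & ~wind = True
          ~valve = True
          ~wind = True
      (~door | valve) <-> light = True
        ~door | valve = False
          ~door = False
    ((door <-> ~gpu) | ~gpu) <-> ((valve | door) & wind) = True
      (door <-> ~gpu) | ~gpu = False
        door <-> ~gpu = False
          ~gpu = False
        ~gpu = False
      (valve | door) & wind = False
        valve | door = True
Both conjuncts True, so the formula holds.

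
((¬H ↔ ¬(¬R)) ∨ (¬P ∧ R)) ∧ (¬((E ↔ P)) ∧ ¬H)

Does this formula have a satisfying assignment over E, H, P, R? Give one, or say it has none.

E=F, H=F, P=T, R=T

  (¬H ↔ ¬(¬R)) ∨ (¬P ∧ R) = True
    ¬H ↔ ¬(¬R) = True
      ¬H = True
      ¬(¬R) = True
        ¬R = False
    ¬P ∧ R = False
      ¬P = False
  ¬((E ↔ P)) ∧ ¬H = True
    ¬((E ↔ P)) = True
      E ↔ P = False
    ¬H = True
Both conjuncts True, so the formula holds.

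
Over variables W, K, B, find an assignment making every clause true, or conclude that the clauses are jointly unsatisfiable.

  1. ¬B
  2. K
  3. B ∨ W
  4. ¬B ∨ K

Unit clause (¬B) forces B = False.
Unit clause (K) forces K = True.
In (B ∨ W) only W is left, so W = True.
Check each clause:
  (¬B): ¬B holds.
  (K): K holds.
  (B ∨ W): W holds.
  (¬B ∨ K): ¬B holds.
All clauses satisfied.

W: True, K: True, B: False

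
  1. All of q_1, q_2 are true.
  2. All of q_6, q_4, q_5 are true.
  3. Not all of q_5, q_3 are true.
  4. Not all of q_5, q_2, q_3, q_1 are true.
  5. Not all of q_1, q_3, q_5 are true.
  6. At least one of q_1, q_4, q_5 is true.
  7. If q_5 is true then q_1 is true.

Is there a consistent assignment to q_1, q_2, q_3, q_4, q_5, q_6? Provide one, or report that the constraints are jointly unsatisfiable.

q_1 = True, q_2 = True, q_3 = False, q_4 = True, q_5 = True, q_6 = True

  (1) {q_1, q_2}: all 2 true ✓
  (2) {q_6, q_4, q_5}: all 3 true ✓
  (3) {q_5, q_3}: 1/2 true — not all ✓
  (4) {q_5, q_2, q_3, q_1}: 3/4 true — not all ✓
  (5) {q_1, q_3, q_5}: 2/3 true — not all ✓
  (6) {q_1, q_4, q_5}: 3 true — at least one ✓
  (7) q_5=T ⇒ q_1: T ✓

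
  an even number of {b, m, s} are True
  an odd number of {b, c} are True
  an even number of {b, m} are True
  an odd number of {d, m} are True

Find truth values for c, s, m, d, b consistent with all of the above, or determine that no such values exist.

c: True, s: False, m: False, d: True, b: False

{b, m, s}: 0 true → even ✓
{b, c}: 1 true → odd ✓
{b, m}: 0 true → even ✓
{d, m}: 1 true → odd ✓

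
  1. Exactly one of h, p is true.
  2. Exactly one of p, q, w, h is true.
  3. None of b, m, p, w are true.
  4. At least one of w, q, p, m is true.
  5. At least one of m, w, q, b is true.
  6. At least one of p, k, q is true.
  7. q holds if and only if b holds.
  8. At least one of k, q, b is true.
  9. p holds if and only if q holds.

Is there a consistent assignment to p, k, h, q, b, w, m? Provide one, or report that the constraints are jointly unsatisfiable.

Unsatisfiable

Case w = True:
  Constraint (3) is violated (w=T) — contradiction.
Case w = False:
  (3) forces b = False.
  (3) forces m = False.
  (3) forces p = False.
  (1) with p=F forces h = True.
  (2) with h=T forces q = False.
  Constraint (4) is violated (w=F, q=F, p=F, m=F) — contradiction.
Both cases fail — unsatisfiable.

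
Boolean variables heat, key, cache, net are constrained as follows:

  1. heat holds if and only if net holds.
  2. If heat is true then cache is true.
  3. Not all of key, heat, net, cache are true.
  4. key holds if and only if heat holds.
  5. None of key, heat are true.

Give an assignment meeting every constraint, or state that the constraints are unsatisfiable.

heat = False; key = False; cache = False; net = False

  (1) heat=F, net=F — same ✓
  (2) heat=F ⇒ cache: vacuous ✓
  (3) {key, heat, net, cache}: 0/4 true — not all ✓
  (4) key=F, heat=F — same ✓
  (5) {key, heat}: 0 true — none ✓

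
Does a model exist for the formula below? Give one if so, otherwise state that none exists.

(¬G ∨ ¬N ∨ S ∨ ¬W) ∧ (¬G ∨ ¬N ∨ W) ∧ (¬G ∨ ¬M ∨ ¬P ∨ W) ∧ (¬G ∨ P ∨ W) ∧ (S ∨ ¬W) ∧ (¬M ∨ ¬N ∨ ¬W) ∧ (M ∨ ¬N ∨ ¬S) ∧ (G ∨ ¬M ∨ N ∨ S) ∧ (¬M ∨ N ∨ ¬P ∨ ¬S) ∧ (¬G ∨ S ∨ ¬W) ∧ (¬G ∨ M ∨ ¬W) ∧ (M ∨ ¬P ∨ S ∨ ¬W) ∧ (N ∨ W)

Set M = False.
Set P = True.
Set S = True.
  then (M ∨ ¬N ∨ ¬S) forces N = False.
  then (N ∨ W) forces W = True.
  then (¬G ∨ M ∨ ¬W) forces G = False.
All clauses satisfied.

M = False; P = True; S = True; G = False; N = False; W = True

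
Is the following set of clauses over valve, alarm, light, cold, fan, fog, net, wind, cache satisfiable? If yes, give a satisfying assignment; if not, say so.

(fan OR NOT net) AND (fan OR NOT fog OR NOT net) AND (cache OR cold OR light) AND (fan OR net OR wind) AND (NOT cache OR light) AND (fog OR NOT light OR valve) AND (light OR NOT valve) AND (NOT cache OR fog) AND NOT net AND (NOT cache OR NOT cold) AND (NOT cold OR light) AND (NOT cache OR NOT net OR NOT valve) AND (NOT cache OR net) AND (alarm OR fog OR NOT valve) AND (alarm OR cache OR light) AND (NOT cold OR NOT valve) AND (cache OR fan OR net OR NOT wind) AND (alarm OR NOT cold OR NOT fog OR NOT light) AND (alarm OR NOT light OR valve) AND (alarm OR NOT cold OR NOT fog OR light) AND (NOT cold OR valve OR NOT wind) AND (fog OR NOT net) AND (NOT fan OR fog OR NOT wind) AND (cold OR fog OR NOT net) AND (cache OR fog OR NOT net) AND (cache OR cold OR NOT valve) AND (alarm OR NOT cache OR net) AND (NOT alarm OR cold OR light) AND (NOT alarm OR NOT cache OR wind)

valve = False, alarm = True, light = True, cold = True, fan = True, fog = True, net = False, wind = False, cache = False

Unit clause (NOT net) forces net = False.
In (NOT cache OR net) only NOT cache is left, so cache = False.
Try valve = True:
  (light OR NOT valve) forces light = True.
  (NOT cold OR NOT valve) forces cold = False.
  clause (cache OR cold OR NOT valve) is falsified — backtrack.
So valve = False.
Try alarm = False:
  (alarm OR cache OR light) forces light = True.
  clause (alarm OR NOT light OR valve) is falsified — backtrack.
So alarm = True.
Set light = True.
  then (fog OR NOT light OR valve) forces fog = True.
Set cold = True.
  then (NOT cold OR valve OR NOT wind) forces wind = False.
  then (fan OR net OR wind) forces fan = True.
All clauses satisfied.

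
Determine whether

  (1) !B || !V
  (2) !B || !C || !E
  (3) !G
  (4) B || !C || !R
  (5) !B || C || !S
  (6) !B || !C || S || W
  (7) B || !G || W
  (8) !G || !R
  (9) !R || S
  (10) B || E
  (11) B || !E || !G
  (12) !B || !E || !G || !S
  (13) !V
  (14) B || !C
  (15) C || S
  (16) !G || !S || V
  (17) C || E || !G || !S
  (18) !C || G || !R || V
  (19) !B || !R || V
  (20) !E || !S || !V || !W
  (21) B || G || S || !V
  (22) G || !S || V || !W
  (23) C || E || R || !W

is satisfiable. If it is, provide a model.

Unit clause (!G) forces G = False.
Unit clause (!V) forces V = False.
Set R = False.
Set E = True.
Try W = True:
  (G || !S || V || !W) forces S = False.
  (C || S) forces C = True.
  (!B || !C || !E) forces B = False.
  clause (B || !C) is falsified — backtrack.
So W = False.
Set B = False.
  then (B || !C) forces C = False.
  then (C || S) forces S = True.
All clauses satisfied.

R = False, E = True, G = False, W = False, B = False, V = False, C = False, S = True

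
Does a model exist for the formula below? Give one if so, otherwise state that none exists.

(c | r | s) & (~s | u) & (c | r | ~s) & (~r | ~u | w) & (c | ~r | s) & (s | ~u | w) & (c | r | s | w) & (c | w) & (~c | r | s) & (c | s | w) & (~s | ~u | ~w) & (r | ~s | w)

Try s = True:
  (~s | u) forces u = True.
  (~s | ~u | ~w) forces w = False.
  (~r | ~u | w) forces r = False.
  clause (r | ~s | w) is falsified — backtrack.
So s = False.
Set u = False.
Try c = False:
  (c | r | s) forces r = True.
  clause (c | ~r | s) is falsified — backtrack.
So c = True.
  then (~c | r | s) forces r = True.
Set w = True.
All clauses satisfied.

s: False, u: False, c: True, w: True, r: True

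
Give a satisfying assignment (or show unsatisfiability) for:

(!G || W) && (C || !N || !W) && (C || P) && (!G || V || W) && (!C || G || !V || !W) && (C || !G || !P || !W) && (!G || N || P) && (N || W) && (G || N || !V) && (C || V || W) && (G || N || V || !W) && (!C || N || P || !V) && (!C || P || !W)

Set V = True.
Set N = True.
Set C = True.
Set G = True.
  then (!G || W) forces W = True.
  then (!C || P || !W) forces P = True.
All clauses satisfied.

V = True; N = True; C = True; G = True; W = True; P = True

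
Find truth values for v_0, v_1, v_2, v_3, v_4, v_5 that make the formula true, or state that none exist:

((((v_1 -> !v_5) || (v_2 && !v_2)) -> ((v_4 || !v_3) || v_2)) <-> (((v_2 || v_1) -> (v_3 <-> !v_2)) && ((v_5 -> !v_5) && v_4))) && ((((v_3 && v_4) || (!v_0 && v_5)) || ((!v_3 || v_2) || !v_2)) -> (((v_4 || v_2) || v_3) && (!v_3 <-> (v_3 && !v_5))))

v_0=F; v_1=F; v_2=F; v_3=T; v_4=F; v_5=T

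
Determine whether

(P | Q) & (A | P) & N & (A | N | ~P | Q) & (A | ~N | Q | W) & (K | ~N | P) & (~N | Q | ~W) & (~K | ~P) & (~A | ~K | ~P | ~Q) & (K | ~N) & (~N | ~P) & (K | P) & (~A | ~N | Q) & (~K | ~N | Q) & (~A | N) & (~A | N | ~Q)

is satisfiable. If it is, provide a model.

Unit clause (N) forces N = True.
In (K | ~N) only K is left, so K = True.
In (~N | ~P) only ~P is left, so P = False.
In (~K | ~N | Q) only Q is left, so Q = True.
In (A | P) only A is left, so A = True.
Set W = True.
All clauses satisfied.

N = True, K = True, A = True, P = False, Q = True, W = True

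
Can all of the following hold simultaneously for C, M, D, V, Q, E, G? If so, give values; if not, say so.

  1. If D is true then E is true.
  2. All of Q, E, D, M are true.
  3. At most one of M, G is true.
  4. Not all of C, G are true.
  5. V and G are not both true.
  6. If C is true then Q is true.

C = True, M = True, D = True, V = True, Q = True, E = True, G = False

  (1) D=T ⇒ E: T ✓
  (2) {Q, E, D, M}: all 4 true ✓
  (3) {M, G}: 1 true — at most one ✓
  (4) {C, G}: 1/2 true — not all ✓
  (5) V=T, G=F — not both ✓
  (6) C=T ⇒ Q: T ✓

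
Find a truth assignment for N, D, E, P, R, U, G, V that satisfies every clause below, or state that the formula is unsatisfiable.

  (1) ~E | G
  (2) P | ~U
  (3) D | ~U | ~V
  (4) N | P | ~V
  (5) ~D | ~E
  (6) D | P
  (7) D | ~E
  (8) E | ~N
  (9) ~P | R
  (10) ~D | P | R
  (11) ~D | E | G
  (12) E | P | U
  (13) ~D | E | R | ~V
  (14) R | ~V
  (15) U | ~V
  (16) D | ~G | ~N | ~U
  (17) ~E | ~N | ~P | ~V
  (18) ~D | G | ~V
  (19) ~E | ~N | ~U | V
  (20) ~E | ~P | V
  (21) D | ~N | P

N = False; D = False; E = False; P = True; R = True; U = True; G = True; V = False

Try N = True:
  (E | ~N) forces E = True.
  (~E | G) forces G = True.
  (~D | ~E) forces D = False.
  clause (D | ~E) is falsified — backtrack.
So N = False.
Set D = False.
  then (D | P) forces P = True.
  then (D | ~E) forces E = False.
  then (~P | R) forces R = True.
Set U = True.
  then (D | ~U | ~V) forces V = False.
Set G = True.
All clauses satisfied.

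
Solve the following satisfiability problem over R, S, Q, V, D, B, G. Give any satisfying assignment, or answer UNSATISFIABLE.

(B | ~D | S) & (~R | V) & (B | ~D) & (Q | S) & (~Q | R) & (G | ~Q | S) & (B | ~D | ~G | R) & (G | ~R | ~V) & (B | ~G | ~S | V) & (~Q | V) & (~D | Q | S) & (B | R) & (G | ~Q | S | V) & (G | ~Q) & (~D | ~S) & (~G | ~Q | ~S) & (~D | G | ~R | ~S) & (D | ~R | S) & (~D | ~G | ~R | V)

Set R = False.
  then (~Q | R) forces Q = False.
  then (B | R) forces B = True.
  then (Q | S) forces S = True.
  then (~D | ~S) forces D = False.
Set V = False.
Set G = False.
All clauses satisfied.

R=F, S=T, Q=F, V=F, D=F, B=T, G=F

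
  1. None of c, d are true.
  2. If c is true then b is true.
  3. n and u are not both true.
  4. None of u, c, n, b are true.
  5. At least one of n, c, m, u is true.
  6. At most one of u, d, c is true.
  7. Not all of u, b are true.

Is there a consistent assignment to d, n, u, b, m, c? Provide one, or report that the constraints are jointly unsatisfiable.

d = False, n = False, u = False, b = False, m = True, c = False

  (1) {c, d}: 0 true — none ✓
  (2) c=F ⇒ b: vacuous ✓
  (3) n=F, u=F — not both ✓
  (4) {u, c, n, b}: 0 true — none ✓
  (5) {n, c, m, u}: 1 true — at least one ✓
  (6) {u, d, c}: 0 true — at most one ✓
  (7) {u, b}: 0/2 true — not all ✓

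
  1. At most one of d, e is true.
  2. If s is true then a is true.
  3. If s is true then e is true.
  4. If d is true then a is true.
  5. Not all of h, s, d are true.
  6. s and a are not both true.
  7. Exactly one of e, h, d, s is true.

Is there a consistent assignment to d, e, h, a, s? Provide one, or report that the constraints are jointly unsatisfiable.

d = False, e = False, h = True, a = True, s = False

  (1) {d, e}: 0 true — at most one ✓
  (2) s=F ⇒ a: vacuous ✓
  (3) s=F ⇒ e: vacuous ✓
  (4) d=F ⇒ a: vacuous ✓
  (5) {h, s, d}: 1/3 true — not all ✓
  (6) s=F, a=T — not both ✓
  (7) {e, h, d, s}: 1 true — exactly one ✓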